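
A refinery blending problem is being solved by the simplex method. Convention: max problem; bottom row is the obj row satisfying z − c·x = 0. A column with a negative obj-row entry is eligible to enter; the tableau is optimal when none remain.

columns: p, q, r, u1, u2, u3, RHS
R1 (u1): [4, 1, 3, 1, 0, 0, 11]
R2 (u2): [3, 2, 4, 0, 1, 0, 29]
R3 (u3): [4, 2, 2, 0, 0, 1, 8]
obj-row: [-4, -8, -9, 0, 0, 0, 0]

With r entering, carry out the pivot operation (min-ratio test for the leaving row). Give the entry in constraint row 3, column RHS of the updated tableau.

Ratio test on column r — row 1: 11/3 = 11/3; row 2: 29/4 = 29/4; row 3: 8/2 = 4. Minimum is 11/3 at row 1 (u1 leaves); pivot element 3.
Divide row 1 by 3; eliminate column r from the other rows.
Row 3 update in column RHS: 8 − 2·(11/3) = 2/3.

2/3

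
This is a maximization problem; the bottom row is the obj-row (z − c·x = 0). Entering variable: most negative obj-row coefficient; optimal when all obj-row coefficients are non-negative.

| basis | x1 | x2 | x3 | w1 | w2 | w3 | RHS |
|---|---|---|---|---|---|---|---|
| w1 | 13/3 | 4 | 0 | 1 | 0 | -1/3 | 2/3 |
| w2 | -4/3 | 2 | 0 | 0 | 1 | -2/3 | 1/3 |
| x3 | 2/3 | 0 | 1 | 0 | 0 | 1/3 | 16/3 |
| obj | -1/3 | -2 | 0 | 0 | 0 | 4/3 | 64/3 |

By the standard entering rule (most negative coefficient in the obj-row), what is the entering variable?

Negative obj-row entries: x1: -1/3, x2: -2.
The most negative is -2 in column x2, so x2 enters.

x2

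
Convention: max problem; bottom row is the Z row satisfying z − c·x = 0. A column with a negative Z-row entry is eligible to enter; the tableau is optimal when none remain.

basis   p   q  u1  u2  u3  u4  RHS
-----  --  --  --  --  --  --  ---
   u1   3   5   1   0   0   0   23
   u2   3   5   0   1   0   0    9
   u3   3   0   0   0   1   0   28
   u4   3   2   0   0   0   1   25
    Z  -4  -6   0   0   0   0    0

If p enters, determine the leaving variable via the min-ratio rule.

u2

Column p entries and ratios — u1: 23/3 = 23/3; u2: 9/3 = 3; u3: 28/3 = 28/3; u4: 25/3 = 25/3.
Smallest ratio is 3 in the row of u2, so u2 leaves.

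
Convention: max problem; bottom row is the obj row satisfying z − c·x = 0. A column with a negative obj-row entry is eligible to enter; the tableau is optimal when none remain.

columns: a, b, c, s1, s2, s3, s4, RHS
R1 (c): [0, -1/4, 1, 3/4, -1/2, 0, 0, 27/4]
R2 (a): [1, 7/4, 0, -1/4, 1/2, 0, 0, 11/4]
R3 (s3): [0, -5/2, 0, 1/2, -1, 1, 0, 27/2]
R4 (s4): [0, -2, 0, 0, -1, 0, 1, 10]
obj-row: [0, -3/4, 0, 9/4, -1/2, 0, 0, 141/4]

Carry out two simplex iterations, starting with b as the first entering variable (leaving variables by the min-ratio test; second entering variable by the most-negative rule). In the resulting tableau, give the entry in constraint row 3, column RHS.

Ratio test on column b — row 1: entry -1/4 ≤ 0; row 2: (11/4)/(7/4) = 11/7; row 3: entry -5/2 ≤ 0; row 4: entry -2 ≤ 0. Minimum is 11/7 at row 2 (a leaves); pivot element 7/4.
Divide row 2 by 7/4; eliminate column b from the other rows.
Second iteration: most negative obj-row entry is -2/7 in column s2, so s2 enters.
Ratio test on column s2 — row 1: entry -3/7 ≤ 0; row 2: (11/7)/(2/7) = 11/2; row 3: entry -2/7 ≤ 0; row 4: entry -3/7 ≤ 0. Minimum is 11/2 at row 2 (b leaves); pivot element 2/7.
Divide row 2 by 2/7; eliminate column s2 from the other rows.
After both pivots, the entry at constraint row 3, column RHS is 19.

19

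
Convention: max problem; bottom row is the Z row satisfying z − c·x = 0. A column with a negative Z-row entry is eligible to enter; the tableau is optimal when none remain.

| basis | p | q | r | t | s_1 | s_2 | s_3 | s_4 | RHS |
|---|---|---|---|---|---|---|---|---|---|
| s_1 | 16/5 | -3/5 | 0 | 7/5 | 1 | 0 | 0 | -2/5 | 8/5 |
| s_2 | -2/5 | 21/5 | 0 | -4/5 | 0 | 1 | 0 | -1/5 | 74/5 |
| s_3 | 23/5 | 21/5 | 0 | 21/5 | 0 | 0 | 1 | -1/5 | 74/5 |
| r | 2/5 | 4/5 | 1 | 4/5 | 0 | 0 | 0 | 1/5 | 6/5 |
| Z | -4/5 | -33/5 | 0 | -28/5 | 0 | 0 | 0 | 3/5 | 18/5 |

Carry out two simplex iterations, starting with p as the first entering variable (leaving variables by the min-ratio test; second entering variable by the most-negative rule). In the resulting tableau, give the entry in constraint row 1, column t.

Ratio test on column p — row 1: (8/5)/(16/5) = 1/2; row 2: entry -2/5 ≤ 0; row 3: (74/5)/(23/5) = 74/23; row 4: (6/5)/(2/5) = 3. Minimum is 1/2 at row 1 (s_1 leaves); pivot element 16/5.
Divide row 1 by 16/5; eliminate column p from the other rows.
Second iteration: most negative Z-row entry is -27/4 in column q, so q enters.
Ratio test on column q — row 1: entry -3/16 ≤ 0; row 2: 15/(33/8) = 40/11; row 3: (25/2)/(81/16) = 200/81; row 4: 1/(7/8) = 8/7. Minimum is 8/7 at row 4 (r leaves); pivot element 7/8.
Divide row 4 by 7/8; eliminate column q from the other rows.
After both pivots, the entry at constraint row 1, column t is 4/7.

4/7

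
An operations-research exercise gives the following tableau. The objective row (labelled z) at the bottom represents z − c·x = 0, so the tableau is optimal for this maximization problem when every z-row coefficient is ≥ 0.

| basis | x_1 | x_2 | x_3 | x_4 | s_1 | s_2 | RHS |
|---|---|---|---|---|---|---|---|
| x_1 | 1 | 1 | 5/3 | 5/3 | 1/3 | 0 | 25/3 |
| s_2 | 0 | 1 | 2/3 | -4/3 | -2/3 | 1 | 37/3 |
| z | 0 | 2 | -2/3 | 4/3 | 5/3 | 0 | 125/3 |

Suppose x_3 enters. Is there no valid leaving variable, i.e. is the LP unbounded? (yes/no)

no

Column x_3 has positive entries in row(s) 1, 2, so the ratio test bounds it — not unbounded.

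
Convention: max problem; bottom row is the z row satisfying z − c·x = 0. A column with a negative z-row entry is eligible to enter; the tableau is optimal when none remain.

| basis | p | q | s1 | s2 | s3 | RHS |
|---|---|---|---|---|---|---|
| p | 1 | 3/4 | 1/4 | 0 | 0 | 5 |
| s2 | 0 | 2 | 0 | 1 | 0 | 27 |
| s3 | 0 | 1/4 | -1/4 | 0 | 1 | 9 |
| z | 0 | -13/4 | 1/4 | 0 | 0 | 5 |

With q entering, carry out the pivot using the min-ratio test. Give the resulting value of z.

Ratio test on column q — row 1: 5/(3/4) = 20/3; row 2: 27/2 = 27/2; row 3: 9/(1/4) = 36. Minimum is 20/3 at row 1 (p leaves); pivot element 3/4.
Pivot on row 1; the z-row RHS becomes 5 − (-13/4)·(20/3) = 80/3.

80/3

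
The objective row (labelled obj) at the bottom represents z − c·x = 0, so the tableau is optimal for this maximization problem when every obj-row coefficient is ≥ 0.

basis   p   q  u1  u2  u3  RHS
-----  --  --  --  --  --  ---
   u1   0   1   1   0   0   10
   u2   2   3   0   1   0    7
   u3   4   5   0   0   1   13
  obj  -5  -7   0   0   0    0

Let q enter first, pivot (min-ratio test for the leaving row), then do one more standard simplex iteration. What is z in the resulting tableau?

17

Ratio test on column q — row 1: 10/1 = 10; row 2: 7/3 = 7/3; row 3: 13/5 = 13/5. Minimum is 7/3 at row 2 (u2 leaves); pivot element 3.
Pivot on row 2; the obj-row RHS becomes 0 − (-7)·(7/3) = 49/3.
Next entering variable (most negative obj-row entry -1/3): p.
Ratio test on column p — row 1: entry -2/3 ≤ 0; row 2: (7/3)/(2/3) = 7/2; row 3: (4/3)/(2/3) = 2. Minimum is 2 at row 3 (u3 leaves); pivot element 2/3.
After the second pivot the obj-row RHS is 49/3 − (-1/3)·2 = 17.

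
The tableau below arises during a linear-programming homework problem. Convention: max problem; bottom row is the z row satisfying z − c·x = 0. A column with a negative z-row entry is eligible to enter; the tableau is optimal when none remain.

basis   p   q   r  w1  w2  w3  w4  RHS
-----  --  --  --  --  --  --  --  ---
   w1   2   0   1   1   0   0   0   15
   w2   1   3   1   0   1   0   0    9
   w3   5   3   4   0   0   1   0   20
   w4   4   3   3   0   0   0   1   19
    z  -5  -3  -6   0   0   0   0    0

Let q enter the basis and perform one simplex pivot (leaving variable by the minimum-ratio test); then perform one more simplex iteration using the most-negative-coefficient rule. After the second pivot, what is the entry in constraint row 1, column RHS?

Ratio test on column q — row 1: entry 0 ≤ 0; row 2: 9/3 = 3; row 3: 20/3 = 20/3; row 4: 19/3 = 19/3. Minimum is 3 at row 2 (w2 leaves); pivot element 3.
Divide row 2 by 3; eliminate column q from the other rows.
Second iteration: most negative z-row entry is -5 in column r, so r enters.
Ratio test on column r — row 1: 15/1 = 15; row 2: 3/(1/3) = 9; row 3: 11/3 = 11/3; row 4: 10/2 = 5. Minimum is 11/3 at row 3 (w3 leaves); pivot element 3.
Divide row 3 by 3; eliminate column r from the other rows.
After both pivots, the entry at constraint row 1, column RHS is 34/3.

34/3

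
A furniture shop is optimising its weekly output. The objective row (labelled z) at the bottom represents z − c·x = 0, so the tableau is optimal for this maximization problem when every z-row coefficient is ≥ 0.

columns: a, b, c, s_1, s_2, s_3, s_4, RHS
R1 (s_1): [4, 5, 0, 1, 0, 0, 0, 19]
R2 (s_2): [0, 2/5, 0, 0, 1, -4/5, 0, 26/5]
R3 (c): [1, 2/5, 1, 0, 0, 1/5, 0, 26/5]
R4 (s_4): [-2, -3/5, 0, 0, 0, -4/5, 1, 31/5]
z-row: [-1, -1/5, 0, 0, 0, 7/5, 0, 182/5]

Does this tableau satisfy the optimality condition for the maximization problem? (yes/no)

The z-row has a negative entry -1 in column a, so it is not optimal.

no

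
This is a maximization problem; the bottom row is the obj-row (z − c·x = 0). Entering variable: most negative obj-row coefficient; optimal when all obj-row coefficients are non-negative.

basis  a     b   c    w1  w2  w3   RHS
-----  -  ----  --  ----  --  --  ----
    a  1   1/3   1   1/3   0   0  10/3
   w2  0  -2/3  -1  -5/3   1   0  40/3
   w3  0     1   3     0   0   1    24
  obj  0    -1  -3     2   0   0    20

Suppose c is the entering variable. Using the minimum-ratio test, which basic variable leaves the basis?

a

Column c entries and ratios — a: (10/3)/1 = 10/3; w2: -1 ≤ 0, skip; w3: 24/3 = 8.
Smallest ratio is 10/3 in the row of a, so a leaves.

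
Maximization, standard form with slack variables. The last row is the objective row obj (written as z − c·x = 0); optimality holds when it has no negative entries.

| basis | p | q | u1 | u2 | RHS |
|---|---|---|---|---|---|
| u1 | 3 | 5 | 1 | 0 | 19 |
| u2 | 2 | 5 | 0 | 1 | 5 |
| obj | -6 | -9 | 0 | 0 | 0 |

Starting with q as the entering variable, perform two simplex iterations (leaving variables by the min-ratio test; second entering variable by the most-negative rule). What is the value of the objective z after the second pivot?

15

Ratio test on column q — row 1: 19/5 = 19/5; row 2: 5/5 = 1. Minimum is 1 at row 2 (u2 leaves); pivot element 5.
Pivot on row 2; the obj-row RHS becomes 0 − (-9)·1 = 9.
Next entering variable (most negative obj-row entry -12/5): p.
Ratio test on column p — row 1: 14/1 = 14; row 2: 1/(2/5) = 5/2. Minimum is 5/2 at row 2 (q leaves); pivot element 2/5.
After the second pivot the obj-row RHS is 9 − (-12/5)·(5/2) = 15.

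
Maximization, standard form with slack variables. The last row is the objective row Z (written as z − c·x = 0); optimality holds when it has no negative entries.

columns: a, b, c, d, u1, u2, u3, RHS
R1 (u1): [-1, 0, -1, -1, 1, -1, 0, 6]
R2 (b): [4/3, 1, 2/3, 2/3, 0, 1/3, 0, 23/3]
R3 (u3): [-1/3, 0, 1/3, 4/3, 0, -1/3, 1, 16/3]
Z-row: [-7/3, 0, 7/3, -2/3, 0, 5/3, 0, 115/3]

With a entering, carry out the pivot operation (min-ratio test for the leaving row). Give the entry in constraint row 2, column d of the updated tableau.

1/2

Ratio test on column a — row 1: entry -1 ≤ 0; row 2: (23/3)/(4/3) = 23/4; row 3: entry -1/3 ≤ 0. Minimum is 23/4 at row 2 (b leaves); pivot element 4/3.
Divide row 2 by 4/3; eliminate column a from the other rows.
In the new row 2, the d entry is the old entry divided by the pivot: (2/3)/(4/3) = 1/2.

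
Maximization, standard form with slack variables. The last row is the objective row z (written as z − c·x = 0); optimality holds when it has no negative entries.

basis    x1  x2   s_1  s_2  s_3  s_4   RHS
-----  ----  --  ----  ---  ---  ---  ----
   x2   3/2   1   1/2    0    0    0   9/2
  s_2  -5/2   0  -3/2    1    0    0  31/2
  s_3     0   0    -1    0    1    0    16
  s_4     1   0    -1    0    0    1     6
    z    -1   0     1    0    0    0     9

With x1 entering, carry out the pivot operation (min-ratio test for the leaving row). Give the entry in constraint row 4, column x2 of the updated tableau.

-2/3

Ratio test on column x1 — row 1: (9/2)/(3/2) = 3; row 2: entry -5/2 ≤ 0; row 3: entry 0 ≤ 0; row 4: 6/1 = 6. Minimum is 3 at row 1 (x2 leaves); pivot element 3/2.
Divide row 1 by 3/2; eliminate column x1 from the other rows.
Row 4 update in column x2: 0 − 1·(2/3) = -2/3.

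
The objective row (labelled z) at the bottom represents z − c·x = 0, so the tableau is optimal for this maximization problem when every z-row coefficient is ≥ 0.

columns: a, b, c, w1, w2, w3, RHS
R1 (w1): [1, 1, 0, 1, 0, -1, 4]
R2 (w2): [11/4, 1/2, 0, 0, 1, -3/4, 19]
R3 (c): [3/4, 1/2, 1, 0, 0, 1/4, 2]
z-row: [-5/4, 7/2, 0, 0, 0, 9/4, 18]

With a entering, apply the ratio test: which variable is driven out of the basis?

Column a entries and ratios — w1: 4/1 = 4; w2: 19/(11/4) = 76/11; c: 2/(3/4) = 8/3.
Smallest ratio is 8/3 in the row of c, so c leaves.

c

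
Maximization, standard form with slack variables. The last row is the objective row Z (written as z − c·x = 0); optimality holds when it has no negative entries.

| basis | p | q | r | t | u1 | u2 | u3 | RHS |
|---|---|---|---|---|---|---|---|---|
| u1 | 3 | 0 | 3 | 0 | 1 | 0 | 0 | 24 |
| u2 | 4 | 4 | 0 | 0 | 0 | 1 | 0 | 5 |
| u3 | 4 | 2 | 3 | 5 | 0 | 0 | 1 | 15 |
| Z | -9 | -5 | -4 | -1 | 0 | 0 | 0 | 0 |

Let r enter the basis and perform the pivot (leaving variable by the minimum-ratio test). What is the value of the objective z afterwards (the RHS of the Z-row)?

20

Ratio test on column r — row 1: 24/3 = 8; row 2: entry 0 ≤ 0; row 3: 15/3 = 5. Minimum is 5 at row 3 (u3 leaves); pivot element 3.
Pivot on row 3; the Z-row RHS becomes 0 − (-4)·5 = 20.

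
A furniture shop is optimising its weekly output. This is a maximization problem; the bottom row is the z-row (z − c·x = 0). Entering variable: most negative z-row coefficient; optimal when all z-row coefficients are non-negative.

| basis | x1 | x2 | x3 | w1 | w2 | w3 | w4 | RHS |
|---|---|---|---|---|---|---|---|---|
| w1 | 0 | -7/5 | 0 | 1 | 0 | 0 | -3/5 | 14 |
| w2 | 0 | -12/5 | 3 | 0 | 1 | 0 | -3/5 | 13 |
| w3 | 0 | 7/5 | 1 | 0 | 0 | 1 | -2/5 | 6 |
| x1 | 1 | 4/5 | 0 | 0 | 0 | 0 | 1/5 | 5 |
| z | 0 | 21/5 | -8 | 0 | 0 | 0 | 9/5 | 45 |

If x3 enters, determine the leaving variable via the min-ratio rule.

Column x3 entries and ratios — w1: 0 ≤ 0, skip; w2: 13/3 = 13/3; w3: 6/1 = 6; x1: 0 ≤ 0, skip.
Smallest ratio is 13/3 in the row of w2, so w2 leaves.

w2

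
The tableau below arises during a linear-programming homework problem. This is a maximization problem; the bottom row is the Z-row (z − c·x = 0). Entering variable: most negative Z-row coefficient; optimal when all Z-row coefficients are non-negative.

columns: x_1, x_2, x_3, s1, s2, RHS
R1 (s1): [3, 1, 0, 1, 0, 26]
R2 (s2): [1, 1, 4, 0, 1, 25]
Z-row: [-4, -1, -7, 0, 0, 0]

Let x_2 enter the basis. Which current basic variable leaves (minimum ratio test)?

s2

Column x_2 entries and ratios — s1: 26/1 = 26; s2: 25/1 = 25.
Smallest ratio is 25 in the row of s2, so s2 leaves.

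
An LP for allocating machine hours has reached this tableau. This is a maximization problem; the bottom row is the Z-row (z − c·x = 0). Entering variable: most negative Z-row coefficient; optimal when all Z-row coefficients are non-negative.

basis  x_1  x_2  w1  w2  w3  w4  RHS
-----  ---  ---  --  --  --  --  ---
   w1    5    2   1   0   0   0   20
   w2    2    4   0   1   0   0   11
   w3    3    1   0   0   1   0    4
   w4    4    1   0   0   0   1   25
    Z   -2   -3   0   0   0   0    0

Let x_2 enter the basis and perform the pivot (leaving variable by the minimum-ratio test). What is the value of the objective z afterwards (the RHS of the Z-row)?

33/4

Ratio test on column x_2 — row 1: 20/2 = 10; row 2: 11/4 = 11/4; row 3: 4/1 = 4; row 4: 25/1 = 25. Minimum is 11/4 at row 2 (w2 leaves); pivot element 4.
Pivot on row 2; the Z-row RHS becomes 0 − (-3)·(11/4) = 33/4.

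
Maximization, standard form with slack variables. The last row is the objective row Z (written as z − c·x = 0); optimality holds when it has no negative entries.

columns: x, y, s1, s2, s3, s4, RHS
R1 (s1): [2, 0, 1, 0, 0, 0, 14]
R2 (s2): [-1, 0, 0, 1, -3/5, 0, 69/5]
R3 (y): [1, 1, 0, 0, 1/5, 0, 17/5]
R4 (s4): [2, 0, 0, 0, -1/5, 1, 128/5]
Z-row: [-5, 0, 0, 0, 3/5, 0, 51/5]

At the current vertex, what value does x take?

x is not in the basis, so in the current basic feasible solution x = 0.

0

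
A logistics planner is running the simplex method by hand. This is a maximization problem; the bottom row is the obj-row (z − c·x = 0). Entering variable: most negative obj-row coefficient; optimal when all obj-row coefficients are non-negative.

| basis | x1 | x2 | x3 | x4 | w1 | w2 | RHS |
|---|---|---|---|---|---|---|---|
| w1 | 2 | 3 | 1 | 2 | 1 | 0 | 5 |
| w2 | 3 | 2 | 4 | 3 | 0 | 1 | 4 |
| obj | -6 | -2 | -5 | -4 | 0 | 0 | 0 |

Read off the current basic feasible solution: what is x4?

0

x4 is not in the basis, so in the current basic feasible solution x4 = 0.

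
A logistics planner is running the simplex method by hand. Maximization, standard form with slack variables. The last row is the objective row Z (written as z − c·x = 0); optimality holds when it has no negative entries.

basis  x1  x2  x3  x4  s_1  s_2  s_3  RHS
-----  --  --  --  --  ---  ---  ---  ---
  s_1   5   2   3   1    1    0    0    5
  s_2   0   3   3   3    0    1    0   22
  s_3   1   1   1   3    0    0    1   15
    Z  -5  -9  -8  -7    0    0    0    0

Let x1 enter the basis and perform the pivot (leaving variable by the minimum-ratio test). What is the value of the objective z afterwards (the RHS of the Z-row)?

Ratio test on column x1 — row 1: 5/5 = 1; row 2: entry 0 ≤ 0; row 3: 15/1 = 15. Minimum is 1 at row 1 (s_1 leaves); pivot element 5.
Pivot on row 1; the Z-row RHS becomes 0 − (-5)·1 = 5.

5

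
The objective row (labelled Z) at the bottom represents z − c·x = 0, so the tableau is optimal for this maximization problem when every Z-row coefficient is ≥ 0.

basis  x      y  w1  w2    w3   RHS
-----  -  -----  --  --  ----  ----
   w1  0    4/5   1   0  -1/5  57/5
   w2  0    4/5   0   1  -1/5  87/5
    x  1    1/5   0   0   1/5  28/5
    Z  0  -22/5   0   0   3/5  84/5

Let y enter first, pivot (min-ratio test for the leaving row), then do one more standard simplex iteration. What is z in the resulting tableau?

85

Ratio test on column y — row 1: (57/5)/(4/5) = 57/4; row 2: (87/5)/(4/5) = 87/4; row 3: (28/5)/(1/5) = 28. Minimum is 57/4 at row 1 (w1 leaves); pivot element 4/5.
Pivot on row 1; the Z-row RHS becomes 84/5 − (-22/5)·(57/4) = 159/2.
Next entering variable (most negative Z-row entry -1/2): w3.
Ratio test on column w3 — row 1: entry -1/4 ≤ 0; row 2: entry 0 ≤ 0; row 3: (11/4)/(1/4) = 11. Minimum is 11 at row 3 (x leaves); pivot element 1/4.
After the second pivot the Z-row RHS is 159/2 − (-1/2)·11 = 85.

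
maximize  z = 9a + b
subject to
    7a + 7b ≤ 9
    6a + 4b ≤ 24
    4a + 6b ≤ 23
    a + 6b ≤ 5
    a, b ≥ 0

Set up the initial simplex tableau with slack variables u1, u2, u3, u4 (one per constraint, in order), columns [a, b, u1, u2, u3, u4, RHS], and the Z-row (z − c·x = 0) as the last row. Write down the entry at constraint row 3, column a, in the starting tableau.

Constraint 3 has coefficient 4 on a.

4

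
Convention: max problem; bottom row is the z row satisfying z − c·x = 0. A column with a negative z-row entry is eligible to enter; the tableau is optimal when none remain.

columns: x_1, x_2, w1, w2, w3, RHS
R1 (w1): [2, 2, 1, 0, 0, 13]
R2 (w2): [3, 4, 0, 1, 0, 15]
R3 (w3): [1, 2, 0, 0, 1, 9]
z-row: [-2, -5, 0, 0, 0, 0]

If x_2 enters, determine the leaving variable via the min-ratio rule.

w2

Column x_2 entries and ratios — w1: 13/2 = 13/2; w2: 15/4 = 15/4; w3: 9/2 = 9/2.
Smallest ratio is 15/4 in the row of w2, so w2 leaves.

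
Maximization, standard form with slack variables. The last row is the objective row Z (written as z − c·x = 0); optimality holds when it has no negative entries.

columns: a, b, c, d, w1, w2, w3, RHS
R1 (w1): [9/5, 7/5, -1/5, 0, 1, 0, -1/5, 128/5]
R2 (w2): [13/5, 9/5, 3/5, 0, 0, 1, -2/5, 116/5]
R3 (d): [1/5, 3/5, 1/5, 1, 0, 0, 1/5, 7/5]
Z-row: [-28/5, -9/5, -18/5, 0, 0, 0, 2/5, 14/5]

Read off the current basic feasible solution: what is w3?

0

w3 is not in the basis, so in the current basic feasible solution w3 = 0.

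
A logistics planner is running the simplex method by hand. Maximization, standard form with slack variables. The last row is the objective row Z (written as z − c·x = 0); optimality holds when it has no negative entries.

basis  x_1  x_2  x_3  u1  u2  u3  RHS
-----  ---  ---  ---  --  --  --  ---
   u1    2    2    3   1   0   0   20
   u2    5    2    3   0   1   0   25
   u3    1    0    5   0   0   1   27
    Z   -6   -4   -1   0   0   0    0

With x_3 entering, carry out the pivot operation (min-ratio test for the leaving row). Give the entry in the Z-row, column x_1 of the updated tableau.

-29/5

Ratio test on column x_3 — row 1: 20/3 = 20/3; row 2: 25/3 = 25/3; row 3: 27/5 = 27/5. Minimum is 27/5 at row 3 (u3 leaves); pivot element 5.
Divide row 3 by 5; eliminate column x_3 from the other rows.
Z-row update in column x_1: -6 − (-1)·(1/5) = -29/5.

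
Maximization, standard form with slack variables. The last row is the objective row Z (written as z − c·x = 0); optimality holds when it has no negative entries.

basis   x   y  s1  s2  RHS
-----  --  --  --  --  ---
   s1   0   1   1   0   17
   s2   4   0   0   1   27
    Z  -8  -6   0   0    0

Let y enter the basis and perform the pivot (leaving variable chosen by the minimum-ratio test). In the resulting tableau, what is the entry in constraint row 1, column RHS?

17

Ratio test on column y — row 1: 17/1 = 17; row 2: entry 0 ≤ 0. Minimum is 17 at row 1 (s1 leaves); pivot element 1.
Divide row 1 by 1; eliminate column y from the other rows.
In the new row 1, the RHS entry is the old entry divided by the pivot: 17/1 = 17.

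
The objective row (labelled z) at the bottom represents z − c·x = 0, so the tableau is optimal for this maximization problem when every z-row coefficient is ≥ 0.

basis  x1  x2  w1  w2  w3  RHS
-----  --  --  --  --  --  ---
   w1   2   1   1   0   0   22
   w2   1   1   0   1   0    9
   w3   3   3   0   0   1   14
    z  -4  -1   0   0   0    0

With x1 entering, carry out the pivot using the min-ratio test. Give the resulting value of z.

Ratio test on column x1 — row 1: 22/2 = 11; row 2: 9/1 = 9; row 3: 14/3 = 14/3. Minimum is 14/3 at row 3 (w3 leaves); pivot element 3.
Pivot on row 3; the z-row RHS becomes 0 − (-4)·(14/3) = 56/3.

56/3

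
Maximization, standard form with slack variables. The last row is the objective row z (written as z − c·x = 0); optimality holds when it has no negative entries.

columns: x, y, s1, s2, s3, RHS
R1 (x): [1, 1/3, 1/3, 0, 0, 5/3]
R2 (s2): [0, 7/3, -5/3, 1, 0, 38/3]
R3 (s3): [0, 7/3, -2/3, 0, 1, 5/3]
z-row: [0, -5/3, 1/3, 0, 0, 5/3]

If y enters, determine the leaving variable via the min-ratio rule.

Column y entries and ratios — x: (5/3)/(1/3) = 5; s2: (38/3)/(7/3) = 38/7; s3: (5/3)/(7/3) = 5/7.
Smallest ratio is 5/7 in the row of s3, so s3 leaves.

s3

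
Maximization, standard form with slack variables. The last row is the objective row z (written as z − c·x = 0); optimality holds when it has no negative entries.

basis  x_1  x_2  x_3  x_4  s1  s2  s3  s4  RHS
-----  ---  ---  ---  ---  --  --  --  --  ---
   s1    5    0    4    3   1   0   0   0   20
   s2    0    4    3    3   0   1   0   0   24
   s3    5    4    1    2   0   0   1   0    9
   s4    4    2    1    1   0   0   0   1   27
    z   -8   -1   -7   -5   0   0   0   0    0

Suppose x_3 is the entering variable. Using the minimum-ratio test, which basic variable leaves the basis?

s1

Column x_3 entries and ratios — s1: 20/4 = 5; s2: 24/3 = 8; s3: 9/1 = 9; s4: 27/1 = 27.
Smallest ratio is 5 in the row of s1, so s1 leaves.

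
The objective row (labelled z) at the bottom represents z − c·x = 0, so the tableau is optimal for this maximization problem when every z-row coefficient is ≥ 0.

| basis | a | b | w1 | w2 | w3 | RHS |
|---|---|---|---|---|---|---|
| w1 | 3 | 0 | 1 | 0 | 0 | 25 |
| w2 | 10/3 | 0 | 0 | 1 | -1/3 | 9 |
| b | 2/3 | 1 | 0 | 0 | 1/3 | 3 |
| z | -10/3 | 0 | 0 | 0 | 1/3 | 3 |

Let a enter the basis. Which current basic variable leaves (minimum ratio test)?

Column a entries and ratios — w1: 25/3 = 25/3; w2: 9/(10/3) = 27/10; b: 3/(2/3) = 9/2.
Smallest ratio is 27/10 in the row of w2, so w2 leaves.

w2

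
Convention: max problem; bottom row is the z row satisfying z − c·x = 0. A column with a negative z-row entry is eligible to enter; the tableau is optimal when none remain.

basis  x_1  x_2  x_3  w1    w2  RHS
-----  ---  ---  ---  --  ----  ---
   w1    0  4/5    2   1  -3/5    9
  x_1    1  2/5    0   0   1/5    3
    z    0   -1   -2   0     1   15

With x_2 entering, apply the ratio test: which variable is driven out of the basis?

x_1

Column x_2 entries and ratios — w1: 9/(4/5) = 45/4; x_1: 3/(2/5) = 15/2.
Smallest ratio is 15/2 in the row of x_1, so x_1 leaves.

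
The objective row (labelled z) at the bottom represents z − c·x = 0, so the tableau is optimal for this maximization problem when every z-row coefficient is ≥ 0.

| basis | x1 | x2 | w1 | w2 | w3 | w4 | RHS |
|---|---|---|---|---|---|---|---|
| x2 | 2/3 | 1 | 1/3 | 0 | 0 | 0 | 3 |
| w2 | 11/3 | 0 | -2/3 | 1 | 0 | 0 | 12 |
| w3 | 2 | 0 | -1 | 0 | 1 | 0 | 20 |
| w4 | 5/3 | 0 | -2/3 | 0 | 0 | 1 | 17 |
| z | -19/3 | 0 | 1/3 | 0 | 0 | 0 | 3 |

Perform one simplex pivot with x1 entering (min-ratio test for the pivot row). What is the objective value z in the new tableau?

261/11

Ratio test on column x1 — row 1: 3/(2/3) = 9/2; row 2: 12/(11/3) = 36/11; row 3: 20/2 = 10; row 4: 17/(5/3) = 51/5. Minimum is 36/11 at row 2 (w2 leaves); pivot element 11/3.
Pivot on row 2; the z-row RHS becomes 3 − (-19/3)·(36/11) = 261/11.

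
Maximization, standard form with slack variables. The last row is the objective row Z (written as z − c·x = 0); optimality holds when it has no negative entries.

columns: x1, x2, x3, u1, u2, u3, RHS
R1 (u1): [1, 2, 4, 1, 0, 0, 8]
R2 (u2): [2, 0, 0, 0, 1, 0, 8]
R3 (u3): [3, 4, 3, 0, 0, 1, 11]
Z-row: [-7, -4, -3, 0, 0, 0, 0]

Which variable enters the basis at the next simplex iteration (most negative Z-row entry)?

x1

Negative Z-row entries: x1: -7, x2: -4, x3: -3.
The most negative is -7 in column x1, so x1 enters.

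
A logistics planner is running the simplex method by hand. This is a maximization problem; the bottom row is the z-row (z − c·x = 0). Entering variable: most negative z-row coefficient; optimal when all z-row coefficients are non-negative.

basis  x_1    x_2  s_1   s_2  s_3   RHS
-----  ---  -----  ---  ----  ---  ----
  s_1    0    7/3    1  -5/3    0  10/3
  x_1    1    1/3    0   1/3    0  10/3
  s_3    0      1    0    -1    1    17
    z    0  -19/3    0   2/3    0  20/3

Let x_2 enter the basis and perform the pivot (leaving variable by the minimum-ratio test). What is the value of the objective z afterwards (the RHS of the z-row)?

110/7

Ratio test on column x_2 — row 1: (10/3)/(7/3) = 10/7; row 2: (10/3)/(1/3) = 10; row 3: 17/1 = 17. Minimum is 10/7 at row 1 (s_1 leaves); pivot element 7/3.
Pivot on row 1; the z-row RHS becomes 20/3 − (-19/3)·(10/7) = 110/7.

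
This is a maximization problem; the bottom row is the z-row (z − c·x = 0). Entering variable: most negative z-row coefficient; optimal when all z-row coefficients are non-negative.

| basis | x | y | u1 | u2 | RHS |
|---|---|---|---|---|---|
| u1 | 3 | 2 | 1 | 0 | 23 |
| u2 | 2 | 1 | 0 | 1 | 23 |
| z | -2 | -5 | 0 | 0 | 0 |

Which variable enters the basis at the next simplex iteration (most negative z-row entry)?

y

Negative z-row entries: x: -2, y: -5.
The most negative is -5 in column y, so y enters.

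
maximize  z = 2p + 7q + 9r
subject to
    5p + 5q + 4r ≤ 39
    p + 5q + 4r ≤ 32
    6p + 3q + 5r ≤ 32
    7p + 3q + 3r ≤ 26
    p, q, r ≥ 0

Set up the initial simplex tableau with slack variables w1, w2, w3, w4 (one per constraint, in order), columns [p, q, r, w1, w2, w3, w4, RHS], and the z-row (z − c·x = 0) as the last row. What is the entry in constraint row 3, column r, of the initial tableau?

Constraint 3 has coefficient 5 on r.

5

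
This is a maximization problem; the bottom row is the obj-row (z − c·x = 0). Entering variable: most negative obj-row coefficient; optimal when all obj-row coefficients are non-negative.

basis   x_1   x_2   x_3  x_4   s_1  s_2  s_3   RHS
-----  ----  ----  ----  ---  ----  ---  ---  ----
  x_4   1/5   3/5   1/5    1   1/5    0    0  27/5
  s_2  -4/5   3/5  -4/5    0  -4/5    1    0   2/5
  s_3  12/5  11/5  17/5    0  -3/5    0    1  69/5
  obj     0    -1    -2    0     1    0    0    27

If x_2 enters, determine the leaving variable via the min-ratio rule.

Column x_2 entries and ratios — x_4: (27/5)/(3/5) = 9; s_2: (2/5)/(3/5) = 2/3; s_3: (69/5)/(11/5) = 69/11.
Smallest ratio is 2/3 in the row of s_2, so s_2 leaves.

s_2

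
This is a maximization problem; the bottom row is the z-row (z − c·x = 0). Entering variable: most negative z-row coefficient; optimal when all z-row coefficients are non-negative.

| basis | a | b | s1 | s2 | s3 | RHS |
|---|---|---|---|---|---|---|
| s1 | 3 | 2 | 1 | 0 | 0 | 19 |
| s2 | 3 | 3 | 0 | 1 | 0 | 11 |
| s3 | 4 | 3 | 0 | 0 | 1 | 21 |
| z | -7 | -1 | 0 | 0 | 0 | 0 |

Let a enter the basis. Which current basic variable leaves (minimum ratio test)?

Column a entries and ratios — s1: 19/3 = 19/3; s2: 11/3 = 11/3; s3: 21/4 = 21/4.
Smallest ratio is 11/3 in the row of s2, so s2 leaves.

s2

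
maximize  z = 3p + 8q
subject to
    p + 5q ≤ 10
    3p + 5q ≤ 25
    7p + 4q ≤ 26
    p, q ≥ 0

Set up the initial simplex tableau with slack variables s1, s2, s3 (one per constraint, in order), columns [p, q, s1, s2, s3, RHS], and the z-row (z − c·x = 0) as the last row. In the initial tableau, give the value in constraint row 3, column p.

Constraint 3 has coefficient 7 on p.

7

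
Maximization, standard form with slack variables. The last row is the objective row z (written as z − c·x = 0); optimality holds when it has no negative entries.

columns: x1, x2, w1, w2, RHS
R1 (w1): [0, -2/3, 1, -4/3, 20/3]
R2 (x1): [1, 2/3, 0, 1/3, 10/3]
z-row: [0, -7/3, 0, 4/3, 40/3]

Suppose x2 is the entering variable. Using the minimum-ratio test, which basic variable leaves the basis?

x1

Column x2 entries and ratios — w1: -2/3 ≤ 0, skip; x1: (10/3)/(2/3) = 5.
Smallest ratio is 5 in the row of x1, so x1 leaves.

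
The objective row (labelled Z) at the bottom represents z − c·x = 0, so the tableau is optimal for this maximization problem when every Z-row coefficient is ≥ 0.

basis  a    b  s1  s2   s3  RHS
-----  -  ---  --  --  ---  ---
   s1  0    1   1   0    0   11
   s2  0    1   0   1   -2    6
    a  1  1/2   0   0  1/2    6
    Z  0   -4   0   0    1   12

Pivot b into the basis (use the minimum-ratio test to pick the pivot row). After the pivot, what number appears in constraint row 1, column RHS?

Ratio test on column b — row 1: 11/1 = 11; row 2: 6/1 = 6; row 3: 6/(1/2) = 12. Minimum is 6 at row 2 (s2 leaves); pivot element 1.
Divide row 2 by 1; eliminate column b from the other rows.
Row 1 update in column RHS: 11 − 1·6 = 5.

5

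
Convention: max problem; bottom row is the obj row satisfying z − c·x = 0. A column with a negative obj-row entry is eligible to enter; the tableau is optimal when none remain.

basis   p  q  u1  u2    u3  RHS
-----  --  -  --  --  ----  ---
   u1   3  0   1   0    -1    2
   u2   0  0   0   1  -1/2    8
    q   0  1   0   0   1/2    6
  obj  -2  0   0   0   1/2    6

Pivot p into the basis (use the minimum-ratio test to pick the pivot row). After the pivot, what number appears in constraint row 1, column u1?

1/3

Ratio test on column p — row 1: 2/3 = 2/3; row 2: entry 0 ≤ 0; row 3: entry 0 ≤ 0. Minimum is 2/3 at row 1 (u1 leaves); pivot element 3.
Divide row 1 by 3; eliminate column p from the other rows.
In the new row 1, the u1 entry is the old entry divided by the pivot: 1/3 = 1/3.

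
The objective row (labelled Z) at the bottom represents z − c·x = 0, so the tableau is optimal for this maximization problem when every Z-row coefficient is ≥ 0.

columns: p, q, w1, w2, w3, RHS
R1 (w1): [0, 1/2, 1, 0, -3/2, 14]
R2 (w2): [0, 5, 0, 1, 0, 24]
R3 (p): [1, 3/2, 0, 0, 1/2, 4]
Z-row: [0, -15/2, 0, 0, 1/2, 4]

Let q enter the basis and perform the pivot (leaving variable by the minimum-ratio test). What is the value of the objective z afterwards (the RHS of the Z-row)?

Ratio test on column q — row 1: 14/(1/2) = 28; row 2: 24/5 = 24/5; row 3: 4/(3/2) = 8/3. Minimum is 8/3 at row 3 (p leaves); pivot element 3/2.
Pivot on row 3; the Z-row RHS becomes 4 − (-15/2)·(8/3) = 24.

24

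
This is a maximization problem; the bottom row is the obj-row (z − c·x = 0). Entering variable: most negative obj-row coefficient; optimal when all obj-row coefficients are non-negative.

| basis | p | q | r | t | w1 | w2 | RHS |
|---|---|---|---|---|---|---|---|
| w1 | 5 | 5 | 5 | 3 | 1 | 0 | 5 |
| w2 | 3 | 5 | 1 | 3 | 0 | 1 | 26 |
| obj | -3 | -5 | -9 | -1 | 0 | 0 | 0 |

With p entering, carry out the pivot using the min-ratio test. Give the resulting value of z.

Ratio test on column p — row 1: 5/5 = 1; row 2: 26/3 = 26/3. Minimum is 1 at row 1 (w1 leaves); pivot element 5.
Pivot on row 1; the obj-row RHS becomes 0 − (-3)·1 = 3.

3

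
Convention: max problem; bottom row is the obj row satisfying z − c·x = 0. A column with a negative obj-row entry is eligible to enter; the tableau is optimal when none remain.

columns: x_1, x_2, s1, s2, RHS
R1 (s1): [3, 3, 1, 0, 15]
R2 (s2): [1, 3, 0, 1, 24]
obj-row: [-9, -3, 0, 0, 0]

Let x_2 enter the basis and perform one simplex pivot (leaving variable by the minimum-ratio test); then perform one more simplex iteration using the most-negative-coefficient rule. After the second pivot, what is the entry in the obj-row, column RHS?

Ratio test on column x_2 — row 1: 15/3 = 5; row 2: 24/3 = 8. Minimum is 5 at row 1 (s1 leaves); pivot element 3.
Divide row 1 by 3; eliminate column x_2 from the other rows.
Second iteration: most negative obj-row entry is -6 in column x_1, so x_1 enters.
Ratio test on column x_1 — row 1: 5/1 = 5; row 2: entry -2 ≤ 0. Minimum is 5 at row 1 (x_2 leaves); pivot element 1.
Divide row 1 by 1; eliminate column x_1 from the other rows.
After both pivots, the entry at the obj-row, column RHS is 45.

45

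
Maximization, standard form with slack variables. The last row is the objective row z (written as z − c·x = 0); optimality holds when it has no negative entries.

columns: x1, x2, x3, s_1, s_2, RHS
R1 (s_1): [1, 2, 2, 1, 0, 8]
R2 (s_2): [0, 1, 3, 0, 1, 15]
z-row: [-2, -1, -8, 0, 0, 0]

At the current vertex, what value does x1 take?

x1 is not in the basis, so in the current basic feasible solution x1 = 0.

0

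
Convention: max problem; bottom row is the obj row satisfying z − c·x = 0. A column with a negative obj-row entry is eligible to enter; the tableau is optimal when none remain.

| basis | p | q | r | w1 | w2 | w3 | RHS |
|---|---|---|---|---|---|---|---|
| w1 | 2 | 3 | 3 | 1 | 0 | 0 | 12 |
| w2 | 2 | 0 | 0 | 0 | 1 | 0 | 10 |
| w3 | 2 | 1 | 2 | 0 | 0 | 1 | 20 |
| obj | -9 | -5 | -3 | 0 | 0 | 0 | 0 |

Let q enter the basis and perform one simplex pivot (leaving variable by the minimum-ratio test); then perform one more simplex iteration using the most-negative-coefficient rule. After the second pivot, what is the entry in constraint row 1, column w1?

1/3

Ratio test on column q — row 1: 12/3 = 4; row 2: entry 0 ≤ 0; row 3: 20/1 = 20. Minimum is 4 at row 1 (w1 leaves); pivot element 3.
Divide row 1 by 3; eliminate column q from the other rows.
Second iteration: most negative obj-row entry is -17/3 in column p, so p enters.
Ratio test on column p — row 1: 4/(2/3) = 6; row 2: 10/2 = 5; row 3: 16/(4/3) = 12. Minimum is 5 at row 2 (w2 leaves); pivot element 2.
Divide row 2 by 2; eliminate column p from the other rows.
After both pivots, the entry at constraint row 1, column w1 is 1/3.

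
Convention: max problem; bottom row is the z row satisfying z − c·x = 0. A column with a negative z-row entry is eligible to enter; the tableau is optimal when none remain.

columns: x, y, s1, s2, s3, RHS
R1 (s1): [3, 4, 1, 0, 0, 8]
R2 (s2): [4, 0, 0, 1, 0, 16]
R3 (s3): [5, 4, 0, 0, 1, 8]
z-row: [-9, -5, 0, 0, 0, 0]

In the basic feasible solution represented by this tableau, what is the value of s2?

s2 is basic (row 2); its value is the RHS of that row, 16.

16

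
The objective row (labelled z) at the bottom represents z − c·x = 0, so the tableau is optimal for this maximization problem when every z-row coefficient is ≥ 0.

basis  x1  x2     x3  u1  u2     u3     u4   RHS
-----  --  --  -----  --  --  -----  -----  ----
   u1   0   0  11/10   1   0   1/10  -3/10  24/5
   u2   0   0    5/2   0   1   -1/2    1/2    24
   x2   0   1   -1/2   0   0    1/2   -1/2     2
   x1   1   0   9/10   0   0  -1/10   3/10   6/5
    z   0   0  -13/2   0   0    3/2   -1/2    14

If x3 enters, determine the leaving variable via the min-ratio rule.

Column x3 entries and ratios — u1: (24/5)/(11/10) = 48/11; u2: 24/(5/2) = 48/5; x2: -1/2 ≤ 0, skip; x1: (6/5)/(9/10) = 4/3.
Smallest ratio is 4/3 in the row of x1, so x1 leaves.

x1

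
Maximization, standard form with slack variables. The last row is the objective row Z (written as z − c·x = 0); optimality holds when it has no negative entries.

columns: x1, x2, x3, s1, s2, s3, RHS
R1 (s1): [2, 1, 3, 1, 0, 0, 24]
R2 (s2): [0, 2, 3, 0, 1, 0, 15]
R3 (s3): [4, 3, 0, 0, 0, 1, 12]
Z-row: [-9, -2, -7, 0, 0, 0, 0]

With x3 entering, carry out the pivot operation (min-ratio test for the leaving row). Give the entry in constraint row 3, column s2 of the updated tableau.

0

Ratio test on column x3 — row 1: 24/3 = 8; row 2: 15/3 = 5; row 3: entry 0 ≤ 0. Minimum is 5 at row 2 (s2 leaves); pivot element 3.
Divide row 2 by 3; eliminate column x3 from the other rows.
Row 3 update in column s2: 0 − 0·(1/3) = 0.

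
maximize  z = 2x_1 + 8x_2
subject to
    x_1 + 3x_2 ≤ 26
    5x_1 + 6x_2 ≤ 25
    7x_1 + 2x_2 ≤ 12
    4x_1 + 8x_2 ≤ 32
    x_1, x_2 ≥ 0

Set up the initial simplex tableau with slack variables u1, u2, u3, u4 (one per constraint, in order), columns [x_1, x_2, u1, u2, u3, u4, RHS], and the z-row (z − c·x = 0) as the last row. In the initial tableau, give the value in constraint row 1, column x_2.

Constraint 1 has coefficient 3 on x_2.

3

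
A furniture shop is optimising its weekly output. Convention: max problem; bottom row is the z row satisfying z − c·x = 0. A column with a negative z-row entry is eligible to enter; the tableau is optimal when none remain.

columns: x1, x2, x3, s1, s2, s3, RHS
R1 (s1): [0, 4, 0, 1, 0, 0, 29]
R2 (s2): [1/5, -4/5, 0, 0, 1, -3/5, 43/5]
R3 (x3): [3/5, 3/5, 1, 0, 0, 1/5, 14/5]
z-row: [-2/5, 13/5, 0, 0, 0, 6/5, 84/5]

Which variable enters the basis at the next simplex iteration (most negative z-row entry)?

Negative z-row entries: x1: -2/5.
The most negative is -2/5 in column x1, so x1 enters.

x1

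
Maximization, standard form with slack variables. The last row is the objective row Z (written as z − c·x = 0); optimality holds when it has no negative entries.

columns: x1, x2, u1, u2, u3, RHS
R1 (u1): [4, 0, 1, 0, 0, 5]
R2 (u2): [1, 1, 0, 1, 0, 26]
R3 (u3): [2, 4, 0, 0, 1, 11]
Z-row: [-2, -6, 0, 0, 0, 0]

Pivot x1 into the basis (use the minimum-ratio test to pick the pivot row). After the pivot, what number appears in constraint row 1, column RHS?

Ratio test on column x1 — row 1: 5/4 = 5/4; row 2: 26/1 = 26; row 3: 11/2 = 11/2. Minimum is 5/4 at row 1 (u1 leaves); pivot element 4.
Divide row 1 by 4; eliminate column x1 from the other rows.
In the new row 1, the RHS entry is the old entry divided by the pivot: 5/4 = 5/4.

5/4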